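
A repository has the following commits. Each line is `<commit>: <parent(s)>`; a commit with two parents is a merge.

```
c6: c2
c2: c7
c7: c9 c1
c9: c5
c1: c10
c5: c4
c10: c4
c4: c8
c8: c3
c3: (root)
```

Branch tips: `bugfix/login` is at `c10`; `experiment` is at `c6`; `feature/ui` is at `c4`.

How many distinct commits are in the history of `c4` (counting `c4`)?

Walking parent pointers from c4: reachable set = {c3, c4, c8}.
That is 3 commits.

3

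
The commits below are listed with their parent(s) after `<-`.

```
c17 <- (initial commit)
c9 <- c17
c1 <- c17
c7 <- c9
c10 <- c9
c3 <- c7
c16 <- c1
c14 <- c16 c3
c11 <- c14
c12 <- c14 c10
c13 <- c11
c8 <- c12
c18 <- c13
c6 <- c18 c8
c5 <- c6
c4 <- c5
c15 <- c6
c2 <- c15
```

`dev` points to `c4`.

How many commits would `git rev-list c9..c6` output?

12

Reachable from c6: {c1, c10, c11, c12, c13, c14, c16, c17, c18, c3, c6, c7, c8, c9}.
Reachable from c9: {c17, c9}.
In c6's history but not c9's: {c1, c10, c11, c12, c13, c14, c16, c18, c3, c6, c7, c8} — 12 commits.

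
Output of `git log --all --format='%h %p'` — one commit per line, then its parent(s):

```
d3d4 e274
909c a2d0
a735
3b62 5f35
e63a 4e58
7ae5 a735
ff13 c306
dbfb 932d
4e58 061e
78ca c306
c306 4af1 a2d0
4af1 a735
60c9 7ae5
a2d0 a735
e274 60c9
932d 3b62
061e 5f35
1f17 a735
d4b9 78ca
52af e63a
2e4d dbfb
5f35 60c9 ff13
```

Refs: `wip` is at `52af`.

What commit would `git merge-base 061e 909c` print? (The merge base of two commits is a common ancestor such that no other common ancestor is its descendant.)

Ancestors of 061e: {061e, 4af1, 5f35, 60c9, 7ae5, a2d0, a735, c306, ff13}.
Ancestors of 909c: {909c, a2d0, a735}.
Common ancestors: {a2d0, a735}.
Among these, a2d0 is not an ancestor of any other common ancestor — it is the merge base.

a2d0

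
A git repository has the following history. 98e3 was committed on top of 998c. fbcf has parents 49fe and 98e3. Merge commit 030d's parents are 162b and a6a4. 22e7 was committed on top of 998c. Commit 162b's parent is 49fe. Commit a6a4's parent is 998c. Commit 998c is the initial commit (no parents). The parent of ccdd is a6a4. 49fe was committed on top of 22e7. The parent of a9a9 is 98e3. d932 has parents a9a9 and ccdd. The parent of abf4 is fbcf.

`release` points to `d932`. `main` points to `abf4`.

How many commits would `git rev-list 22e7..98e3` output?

1

Reachable from 98e3: {98e3, 998c}.
Reachable from 22e7: {22e7, 998c}.
In 98e3's history but not 22e7's: {98e3} — 1 commit.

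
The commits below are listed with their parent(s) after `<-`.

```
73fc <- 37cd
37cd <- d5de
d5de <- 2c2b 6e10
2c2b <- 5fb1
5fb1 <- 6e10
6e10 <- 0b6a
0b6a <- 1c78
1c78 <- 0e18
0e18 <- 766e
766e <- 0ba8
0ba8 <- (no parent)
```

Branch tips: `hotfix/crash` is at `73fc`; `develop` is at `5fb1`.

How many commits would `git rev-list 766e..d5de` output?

7

Reachable from d5de: {0b6a, 0ba8, 0e18, 1c78, 2c2b, 5fb1, 6e10, 766e, d5de}.
Reachable from 766e: {0ba8, 766e}.
In d5de's history but not 766e's: {0b6a, 0e18, 1c78, 2c2b, 5fb1, 6e10, d5de} — 7 commits.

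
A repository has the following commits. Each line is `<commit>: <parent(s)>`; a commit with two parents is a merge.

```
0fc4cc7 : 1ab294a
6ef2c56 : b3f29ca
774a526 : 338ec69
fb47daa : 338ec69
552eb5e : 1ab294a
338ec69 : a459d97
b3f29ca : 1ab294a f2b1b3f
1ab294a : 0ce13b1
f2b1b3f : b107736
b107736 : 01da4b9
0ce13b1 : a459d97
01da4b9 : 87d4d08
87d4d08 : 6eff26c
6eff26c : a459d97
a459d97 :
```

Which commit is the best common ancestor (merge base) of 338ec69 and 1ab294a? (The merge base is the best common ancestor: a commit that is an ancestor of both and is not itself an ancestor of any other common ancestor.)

a459d97

Ancestors of 338ec69: {338ec69, a459d97}.
Ancestors of 1ab294a: {0ce13b1, 1ab294a, a459d97}.
Common ancestors: {a459d97}.
The only common ancestor is a459d97, so it is the merge base.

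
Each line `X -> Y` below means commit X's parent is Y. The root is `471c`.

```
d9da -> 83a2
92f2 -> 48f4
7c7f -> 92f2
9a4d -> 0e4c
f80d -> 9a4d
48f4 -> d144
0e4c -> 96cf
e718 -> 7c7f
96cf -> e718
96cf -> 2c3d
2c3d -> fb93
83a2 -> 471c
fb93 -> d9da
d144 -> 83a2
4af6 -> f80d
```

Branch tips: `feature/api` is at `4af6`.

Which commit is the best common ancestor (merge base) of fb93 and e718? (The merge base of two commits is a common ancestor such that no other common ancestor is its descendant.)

Ancestors of fb93: {471c, 83a2, d9da, fb93}.
Ancestors of e718: {471c, 48f4, 7c7f, 83a2, 92f2, d144, e718}.
Common ancestors: {471c, 83a2}.
Among these, 83a2 is not an ancestor of any other common ancestor — it is the merge base.

83a2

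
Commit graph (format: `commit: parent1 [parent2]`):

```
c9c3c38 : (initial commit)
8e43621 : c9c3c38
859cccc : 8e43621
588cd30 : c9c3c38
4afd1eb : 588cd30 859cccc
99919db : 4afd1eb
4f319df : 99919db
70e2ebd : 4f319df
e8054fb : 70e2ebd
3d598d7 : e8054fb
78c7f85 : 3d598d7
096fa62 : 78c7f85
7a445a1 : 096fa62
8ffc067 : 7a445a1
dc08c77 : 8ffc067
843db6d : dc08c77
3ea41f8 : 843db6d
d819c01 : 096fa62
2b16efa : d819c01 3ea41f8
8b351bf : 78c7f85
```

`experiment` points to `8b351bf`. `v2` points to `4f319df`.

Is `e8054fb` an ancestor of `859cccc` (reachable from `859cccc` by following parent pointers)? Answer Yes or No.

No

Ancestors of 859cccc: {859cccc, 8e43621, c9c3c38}.
e8054fb is not in that set, so it is not an ancestor of 859cccc.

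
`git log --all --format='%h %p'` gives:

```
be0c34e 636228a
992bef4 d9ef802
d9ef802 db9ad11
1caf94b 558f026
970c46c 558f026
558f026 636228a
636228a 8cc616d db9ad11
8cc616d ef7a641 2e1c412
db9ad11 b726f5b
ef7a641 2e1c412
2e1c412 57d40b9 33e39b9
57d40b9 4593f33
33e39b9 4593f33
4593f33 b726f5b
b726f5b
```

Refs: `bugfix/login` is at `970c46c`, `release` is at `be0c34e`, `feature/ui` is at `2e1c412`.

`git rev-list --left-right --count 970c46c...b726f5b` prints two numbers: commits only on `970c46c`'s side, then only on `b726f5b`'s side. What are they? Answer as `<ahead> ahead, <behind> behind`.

Reachable from 970c46c: {2e1c412, 33e39b9, 4593f33, 558f026, 57d40b9, 636228a, 8cc616d, 970c46c, b726f5b, db9ad11, ef7a641}.
Reachable from b726f5b: {b726f5b}.
Only in 970c46c's history (ahead): {2e1c412, 33e39b9, 4593f33, 558f026, 57d40b9, 636228a, 8cc616d, 970c46c, db9ad11, ef7a641} — 10.
Only in b726f5b's history (behind): {} — 0.

10 ahead, 0 behind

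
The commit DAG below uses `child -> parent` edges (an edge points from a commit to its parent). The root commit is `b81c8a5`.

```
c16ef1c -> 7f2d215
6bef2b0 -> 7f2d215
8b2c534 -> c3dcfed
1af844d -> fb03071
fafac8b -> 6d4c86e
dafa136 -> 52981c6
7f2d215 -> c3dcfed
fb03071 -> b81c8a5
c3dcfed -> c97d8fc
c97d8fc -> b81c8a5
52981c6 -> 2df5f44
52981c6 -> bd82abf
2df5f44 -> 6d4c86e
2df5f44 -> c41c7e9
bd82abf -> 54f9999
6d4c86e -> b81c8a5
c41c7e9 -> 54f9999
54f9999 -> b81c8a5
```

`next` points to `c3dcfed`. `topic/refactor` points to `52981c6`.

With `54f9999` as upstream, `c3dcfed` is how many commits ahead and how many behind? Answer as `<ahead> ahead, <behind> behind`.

Reachable from c3dcfed: {b81c8a5, c3dcfed, c97d8fc}.
Reachable from 54f9999: {54f9999, b81c8a5}.
Only in c3dcfed's history (ahead): {c3dcfed, c97d8fc} — 2.
Only in 54f9999's history (behind): {54f9999} — 1.

2 ahead, 1 behind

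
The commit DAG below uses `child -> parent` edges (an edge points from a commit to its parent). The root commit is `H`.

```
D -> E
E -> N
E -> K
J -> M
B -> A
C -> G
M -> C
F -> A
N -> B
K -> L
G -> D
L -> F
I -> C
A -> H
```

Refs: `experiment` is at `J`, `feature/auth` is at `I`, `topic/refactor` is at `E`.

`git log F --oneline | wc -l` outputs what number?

3

Walking parent pointers from F: reachable set = {A, F, H}.
That is 3 commits.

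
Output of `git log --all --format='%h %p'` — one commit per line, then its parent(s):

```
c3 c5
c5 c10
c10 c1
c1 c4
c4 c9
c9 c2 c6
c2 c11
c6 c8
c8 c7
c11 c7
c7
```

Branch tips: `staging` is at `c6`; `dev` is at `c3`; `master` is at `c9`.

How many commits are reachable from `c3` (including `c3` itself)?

11

Walking parent pointers from c3: reachable set = {c1, c10, c11, c2, c3, c4, c5, c6, c7, c8, c9}.
That is 11 commits.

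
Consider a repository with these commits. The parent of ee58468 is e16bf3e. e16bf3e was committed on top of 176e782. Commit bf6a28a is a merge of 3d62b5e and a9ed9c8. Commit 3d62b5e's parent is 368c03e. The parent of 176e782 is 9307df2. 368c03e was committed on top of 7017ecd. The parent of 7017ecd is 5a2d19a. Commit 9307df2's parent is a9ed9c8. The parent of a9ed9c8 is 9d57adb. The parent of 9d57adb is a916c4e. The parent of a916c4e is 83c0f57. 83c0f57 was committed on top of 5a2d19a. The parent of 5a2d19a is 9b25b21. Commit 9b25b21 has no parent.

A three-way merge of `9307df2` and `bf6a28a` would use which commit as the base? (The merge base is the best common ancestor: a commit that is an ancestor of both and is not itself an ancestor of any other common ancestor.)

a9ed9c8

Ancestors of 9307df2: {5a2d19a, 83c0f57, 9307df2, 9b25b21, 9d57adb, a916c4e, a9ed9c8}.
Ancestors of bf6a28a: {368c03e, 3d62b5e, 5a2d19a, 7017ecd, 83c0f57, 9b25b21, 9d57adb, a916c4e, a9ed9c8, bf6a28a}.
Common ancestors: {5a2d19a, 83c0f57, 9b25b21, 9d57adb, a916c4e, a9ed9c8}.
Among these, a9ed9c8 is not an ancestor of any other common ancestor — it is the merge base.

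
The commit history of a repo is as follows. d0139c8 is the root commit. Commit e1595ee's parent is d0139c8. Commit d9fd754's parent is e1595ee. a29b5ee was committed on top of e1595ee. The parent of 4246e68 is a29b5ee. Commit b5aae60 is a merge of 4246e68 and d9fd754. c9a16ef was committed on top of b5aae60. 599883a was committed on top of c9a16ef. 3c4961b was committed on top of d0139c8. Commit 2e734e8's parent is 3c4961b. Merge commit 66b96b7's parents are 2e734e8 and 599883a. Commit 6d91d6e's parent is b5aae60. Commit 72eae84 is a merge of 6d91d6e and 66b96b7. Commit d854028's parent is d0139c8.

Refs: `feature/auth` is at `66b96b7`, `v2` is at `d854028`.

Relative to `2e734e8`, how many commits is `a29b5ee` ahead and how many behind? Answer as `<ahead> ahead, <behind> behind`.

Reachable from a29b5ee: {a29b5ee, d0139c8, e1595ee}.
Reachable from 2e734e8: {2e734e8, 3c4961b, d0139c8}.
Only in a29b5ee's history (ahead): {a29b5ee, e1595ee} — 2.
Only in 2e734e8's history (behind): {2e734e8, 3c4961b} — 2.

2 ahead, 2 behind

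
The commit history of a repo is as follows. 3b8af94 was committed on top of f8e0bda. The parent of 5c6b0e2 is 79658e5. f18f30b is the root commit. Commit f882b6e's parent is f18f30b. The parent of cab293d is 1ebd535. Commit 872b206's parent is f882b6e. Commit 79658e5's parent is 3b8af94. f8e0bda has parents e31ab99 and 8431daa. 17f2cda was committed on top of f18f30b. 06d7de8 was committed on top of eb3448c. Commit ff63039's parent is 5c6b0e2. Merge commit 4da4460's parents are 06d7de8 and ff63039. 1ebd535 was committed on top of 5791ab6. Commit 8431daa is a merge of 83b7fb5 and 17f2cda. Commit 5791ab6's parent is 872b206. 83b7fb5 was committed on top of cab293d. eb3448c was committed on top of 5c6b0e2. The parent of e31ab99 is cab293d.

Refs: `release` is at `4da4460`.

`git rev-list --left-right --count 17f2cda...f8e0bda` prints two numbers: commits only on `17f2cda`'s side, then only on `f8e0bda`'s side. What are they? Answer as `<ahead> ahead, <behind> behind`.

Reachable from 17f2cda: {17f2cda, f18f30b}.
Reachable from f8e0bda: {17f2cda, 1ebd535, 5791ab6, 83b7fb5, 8431daa, 872b206, cab293d, e31ab99, f18f30b, f882b6e, f8e0bda}.
Only in 17f2cda's history (ahead): {} — 0.
Only in f8e0bda's history (behind): {1ebd535, 5791ab6, 83b7fb5, 8431daa, 872b206, cab293d, e31ab99, f882b6e, f8e0bda} — 9.

0 ahead, 9 behind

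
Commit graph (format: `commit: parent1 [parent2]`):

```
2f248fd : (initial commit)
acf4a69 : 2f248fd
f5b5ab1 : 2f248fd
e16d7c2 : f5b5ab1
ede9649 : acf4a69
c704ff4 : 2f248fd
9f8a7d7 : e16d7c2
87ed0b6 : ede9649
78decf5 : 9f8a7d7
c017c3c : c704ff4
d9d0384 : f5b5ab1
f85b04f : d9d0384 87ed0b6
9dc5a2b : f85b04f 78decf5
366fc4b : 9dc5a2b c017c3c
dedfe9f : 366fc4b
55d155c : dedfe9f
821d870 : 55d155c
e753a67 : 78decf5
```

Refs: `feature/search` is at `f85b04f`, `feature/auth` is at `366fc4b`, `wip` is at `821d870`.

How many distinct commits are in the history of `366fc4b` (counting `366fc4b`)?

Walking parent pointers from 366fc4b: reachable set = {2f248fd, 366fc4b, 78decf5, 87ed0b6, 9dc5a2b, 9f8a7d7, acf4a69, c017c3c, c704ff4, d9d0384, e16d7c2, ede9649, f5b5ab1, f85b04f}.
That is 14 commits.

14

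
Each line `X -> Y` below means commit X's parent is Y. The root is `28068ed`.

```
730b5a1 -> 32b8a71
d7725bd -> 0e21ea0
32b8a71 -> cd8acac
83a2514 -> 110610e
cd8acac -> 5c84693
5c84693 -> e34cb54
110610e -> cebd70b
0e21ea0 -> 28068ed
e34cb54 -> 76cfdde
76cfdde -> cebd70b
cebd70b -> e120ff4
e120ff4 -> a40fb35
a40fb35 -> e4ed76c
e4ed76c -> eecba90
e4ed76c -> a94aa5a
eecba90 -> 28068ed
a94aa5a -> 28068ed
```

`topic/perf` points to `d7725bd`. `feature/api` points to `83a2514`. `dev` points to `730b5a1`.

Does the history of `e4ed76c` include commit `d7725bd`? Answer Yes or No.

Ancestors of e4ed76c: {28068ed, a94aa5a, e4ed76c, eecba90}.
d7725bd is not in that set, so it is not an ancestor of e4ed76c.

No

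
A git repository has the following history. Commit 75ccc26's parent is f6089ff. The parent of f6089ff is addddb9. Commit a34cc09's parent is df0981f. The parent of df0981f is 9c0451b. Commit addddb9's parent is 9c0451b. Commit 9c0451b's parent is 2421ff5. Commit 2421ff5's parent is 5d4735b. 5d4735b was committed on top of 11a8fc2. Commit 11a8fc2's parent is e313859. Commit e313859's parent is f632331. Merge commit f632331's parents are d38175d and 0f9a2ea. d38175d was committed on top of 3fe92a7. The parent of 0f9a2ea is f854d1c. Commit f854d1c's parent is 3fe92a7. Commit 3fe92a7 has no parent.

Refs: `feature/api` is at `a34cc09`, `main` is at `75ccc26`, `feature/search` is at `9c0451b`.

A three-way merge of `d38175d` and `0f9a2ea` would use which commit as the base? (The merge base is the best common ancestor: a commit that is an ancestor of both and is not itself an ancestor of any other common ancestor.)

3fe92a7

Ancestors of d38175d: {3fe92a7, d38175d}.
Ancestors of 0f9a2ea: {0f9a2ea, 3fe92a7, f854d1c}.
Common ancestors: {3fe92a7}.
The only common ancestor is 3fe92a7, so it is the merge base.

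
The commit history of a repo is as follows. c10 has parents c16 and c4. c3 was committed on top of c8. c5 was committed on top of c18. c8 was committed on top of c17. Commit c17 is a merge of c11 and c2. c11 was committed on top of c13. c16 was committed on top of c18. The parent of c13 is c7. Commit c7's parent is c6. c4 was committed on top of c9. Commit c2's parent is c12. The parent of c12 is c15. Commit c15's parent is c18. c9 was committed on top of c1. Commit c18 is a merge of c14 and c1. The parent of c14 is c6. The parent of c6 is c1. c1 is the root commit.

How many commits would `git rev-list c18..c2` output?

3

Reachable from c2: {c1, c12, c14, c15, c18, c2, c6}.
Reachable from c18: {c1, c14, c18, c6}.
In c2's history but not c18's: {c12, c15, c2} — 3 commits.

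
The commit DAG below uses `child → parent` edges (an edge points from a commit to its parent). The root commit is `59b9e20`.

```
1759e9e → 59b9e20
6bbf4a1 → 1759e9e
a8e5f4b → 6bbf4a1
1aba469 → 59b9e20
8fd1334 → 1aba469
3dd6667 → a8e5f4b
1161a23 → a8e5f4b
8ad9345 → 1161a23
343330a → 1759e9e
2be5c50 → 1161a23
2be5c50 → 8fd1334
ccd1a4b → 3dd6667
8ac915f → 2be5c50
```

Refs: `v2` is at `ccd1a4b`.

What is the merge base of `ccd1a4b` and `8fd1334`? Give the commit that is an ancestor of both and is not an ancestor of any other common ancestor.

59b9e20

Ancestors of ccd1a4b: {1759e9e, 3dd6667, 59b9e20, 6bbf4a1, a8e5f4b, ccd1a4b}.
Ancestors of 8fd1334: {1aba469, 59b9e20, 8fd1334}.
Common ancestors: {59b9e20}.
The only common ancestor is 59b9e20, so it is the merge base.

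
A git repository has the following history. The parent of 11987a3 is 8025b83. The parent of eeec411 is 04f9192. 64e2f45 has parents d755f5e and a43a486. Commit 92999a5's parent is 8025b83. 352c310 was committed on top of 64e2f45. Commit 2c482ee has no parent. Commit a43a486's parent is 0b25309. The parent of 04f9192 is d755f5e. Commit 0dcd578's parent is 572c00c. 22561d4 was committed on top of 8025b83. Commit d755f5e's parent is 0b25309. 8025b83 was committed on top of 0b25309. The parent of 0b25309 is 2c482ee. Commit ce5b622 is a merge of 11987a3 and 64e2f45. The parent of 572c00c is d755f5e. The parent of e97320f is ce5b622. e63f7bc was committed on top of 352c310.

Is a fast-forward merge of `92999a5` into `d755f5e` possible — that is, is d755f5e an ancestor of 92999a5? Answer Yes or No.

A fast-forward from d755f5e to 92999a5 is possible iff d755f5e is an ancestor of 92999a5.
Ancestors of 92999a5: {0b25309, 2c482ee, 8025b83, 92999a5}.
d755f5e is not among them, so fast-forward is not possible.

No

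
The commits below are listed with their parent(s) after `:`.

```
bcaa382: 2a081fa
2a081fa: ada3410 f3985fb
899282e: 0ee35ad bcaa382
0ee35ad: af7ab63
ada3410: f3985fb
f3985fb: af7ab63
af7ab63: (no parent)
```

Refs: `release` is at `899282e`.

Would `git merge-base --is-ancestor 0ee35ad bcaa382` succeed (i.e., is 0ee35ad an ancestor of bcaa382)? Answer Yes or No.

Ancestors of bcaa382: {2a081fa, ada3410, af7ab63, bcaa382, f3985fb}.
0ee35ad is not in that set, so it is not an ancestor of bcaa382.

No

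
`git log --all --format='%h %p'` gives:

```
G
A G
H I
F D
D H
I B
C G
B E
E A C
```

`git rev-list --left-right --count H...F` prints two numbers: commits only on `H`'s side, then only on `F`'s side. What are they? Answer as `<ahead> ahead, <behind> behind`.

Reachable from H: {A, B, C, E, G, H, I}.
Reachable from F: {A, B, C, D, E, F, G, H, I}.
Only in H's history (ahead): {} — 0.
Only in F's history (behind): {D, F} — 2.

0 ahead, 2 behind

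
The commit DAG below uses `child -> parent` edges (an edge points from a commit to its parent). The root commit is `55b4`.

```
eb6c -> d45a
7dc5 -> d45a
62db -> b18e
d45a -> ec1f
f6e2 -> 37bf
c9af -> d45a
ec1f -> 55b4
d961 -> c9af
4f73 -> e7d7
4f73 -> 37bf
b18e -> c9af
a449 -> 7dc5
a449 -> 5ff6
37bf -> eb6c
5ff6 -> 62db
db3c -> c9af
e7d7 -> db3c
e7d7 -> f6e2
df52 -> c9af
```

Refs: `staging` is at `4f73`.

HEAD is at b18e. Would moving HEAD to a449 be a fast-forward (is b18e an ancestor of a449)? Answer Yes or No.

Yes

A fast-forward from b18e to a449 is possible iff b18e is an ancestor of a449.
Ancestors of a449: {55b4, 5ff6, 62db, 7dc5, a449, b18e, c9af, d45a, ec1f}.
b18e is among them, so fast-forward is possible.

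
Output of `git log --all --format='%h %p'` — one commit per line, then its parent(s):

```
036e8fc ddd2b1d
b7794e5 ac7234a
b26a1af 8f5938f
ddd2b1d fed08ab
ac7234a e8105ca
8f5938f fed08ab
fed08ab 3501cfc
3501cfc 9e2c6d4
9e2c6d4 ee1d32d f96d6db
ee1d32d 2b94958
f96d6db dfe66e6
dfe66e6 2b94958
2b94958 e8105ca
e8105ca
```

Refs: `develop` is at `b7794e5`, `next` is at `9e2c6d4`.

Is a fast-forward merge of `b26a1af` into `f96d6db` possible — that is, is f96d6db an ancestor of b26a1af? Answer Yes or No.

A fast-forward from f96d6db to b26a1af is possible iff f96d6db is an ancestor of b26a1af.
Ancestors of b26a1af: {2b94958, 3501cfc, 8f5938f, 9e2c6d4, b26a1af, dfe66e6, e8105ca, ee1d32d, f96d6db, fed08ab}.
f96d6db is among them, so fast-forward is possible.

Yes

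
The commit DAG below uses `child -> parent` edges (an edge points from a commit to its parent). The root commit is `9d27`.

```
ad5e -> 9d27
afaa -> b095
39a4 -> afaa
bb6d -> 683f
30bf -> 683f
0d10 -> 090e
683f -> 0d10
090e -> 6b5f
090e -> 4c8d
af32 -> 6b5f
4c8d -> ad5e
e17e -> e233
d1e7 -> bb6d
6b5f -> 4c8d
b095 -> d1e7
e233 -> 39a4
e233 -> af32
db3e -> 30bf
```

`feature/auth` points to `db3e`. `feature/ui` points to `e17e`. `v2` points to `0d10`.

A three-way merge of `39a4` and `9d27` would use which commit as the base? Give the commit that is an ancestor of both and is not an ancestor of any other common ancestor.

Ancestors of 39a4: {090e, 0d10, 39a4, 4c8d, 683f, 6b5f, 9d27, ad5e, afaa, b095, bb6d, d1e7}.
Ancestors of 9d27: {9d27}.
Common ancestors: {9d27}.
The only common ancestor is 9d27, so it is the merge base.

9d27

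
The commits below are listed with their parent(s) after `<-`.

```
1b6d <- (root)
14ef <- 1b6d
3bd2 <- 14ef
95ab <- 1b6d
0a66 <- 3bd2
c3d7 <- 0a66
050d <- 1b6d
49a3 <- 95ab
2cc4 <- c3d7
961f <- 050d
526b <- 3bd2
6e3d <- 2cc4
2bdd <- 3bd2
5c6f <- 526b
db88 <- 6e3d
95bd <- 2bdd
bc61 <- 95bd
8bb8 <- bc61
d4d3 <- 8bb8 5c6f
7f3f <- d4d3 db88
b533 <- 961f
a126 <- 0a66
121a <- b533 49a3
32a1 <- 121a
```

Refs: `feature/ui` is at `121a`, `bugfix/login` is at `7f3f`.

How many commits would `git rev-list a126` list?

Walking parent pointers from a126: reachable set = {0a66, 14ef, 1b6d, 3bd2, a126}.
That is 5 commits.

5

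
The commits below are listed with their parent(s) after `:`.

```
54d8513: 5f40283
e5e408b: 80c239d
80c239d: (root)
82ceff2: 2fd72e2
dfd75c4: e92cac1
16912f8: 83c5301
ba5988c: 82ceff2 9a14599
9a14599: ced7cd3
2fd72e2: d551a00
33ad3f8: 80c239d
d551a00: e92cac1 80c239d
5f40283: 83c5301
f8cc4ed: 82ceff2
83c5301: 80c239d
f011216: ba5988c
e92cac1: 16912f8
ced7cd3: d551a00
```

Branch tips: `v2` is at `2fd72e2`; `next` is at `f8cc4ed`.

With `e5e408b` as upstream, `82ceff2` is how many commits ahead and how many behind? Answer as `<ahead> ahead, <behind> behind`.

Reachable from 82ceff2: {16912f8, 2fd72e2, 80c239d, 82ceff2, 83c5301, d551a00, e92cac1}.
Reachable from e5e408b: {80c239d, e5e408b}.
Only in 82ceff2's history (ahead): {16912f8, 2fd72e2, 82ceff2, 83c5301, d551a00, e92cac1} — 6.
Only in e5e408b's history (behind): {e5e408b} — 1.

6 ahead, 1 behind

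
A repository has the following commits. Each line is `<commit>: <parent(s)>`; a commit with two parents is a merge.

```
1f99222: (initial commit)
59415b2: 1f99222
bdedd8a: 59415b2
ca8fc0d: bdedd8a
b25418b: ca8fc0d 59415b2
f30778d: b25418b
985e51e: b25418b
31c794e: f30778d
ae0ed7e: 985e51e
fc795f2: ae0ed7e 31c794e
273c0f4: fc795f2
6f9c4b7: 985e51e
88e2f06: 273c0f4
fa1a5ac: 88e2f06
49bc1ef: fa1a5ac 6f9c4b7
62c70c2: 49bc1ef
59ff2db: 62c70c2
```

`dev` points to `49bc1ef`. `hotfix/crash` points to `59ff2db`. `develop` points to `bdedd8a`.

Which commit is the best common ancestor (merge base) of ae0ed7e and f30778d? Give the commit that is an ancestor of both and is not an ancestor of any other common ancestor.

b25418b

Ancestors of ae0ed7e: {1f99222, 59415b2, 985e51e, ae0ed7e, b25418b, bdedd8a, ca8fc0d}.
Ancestors of f30778d: {1f99222, 59415b2, b25418b, bdedd8a, ca8fc0d, f30778d}.
Common ancestors: {1f99222, 59415b2, b25418b, bdedd8a, ca8fc0d}.
Among these, b25418b is not an ancestor of any other common ancestor — it is the merge base.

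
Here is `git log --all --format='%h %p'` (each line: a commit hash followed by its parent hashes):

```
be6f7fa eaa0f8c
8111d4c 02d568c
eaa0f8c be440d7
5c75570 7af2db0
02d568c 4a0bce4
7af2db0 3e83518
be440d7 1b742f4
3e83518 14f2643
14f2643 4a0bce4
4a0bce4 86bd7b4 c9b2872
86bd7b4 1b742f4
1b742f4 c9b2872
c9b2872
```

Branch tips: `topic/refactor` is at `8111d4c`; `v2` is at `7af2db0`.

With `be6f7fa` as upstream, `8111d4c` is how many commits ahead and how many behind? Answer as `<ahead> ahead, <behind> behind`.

Reachable from 8111d4c: {02d568c, 1b742f4, 4a0bce4, 8111d4c, 86bd7b4, c9b2872}.
Reachable from be6f7fa: {1b742f4, be440d7, be6f7fa, c9b2872, eaa0f8c}.
Only in 8111d4c's history (ahead): {02d568c, 4a0bce4, 8111d4c, 86bd7b4} — 4.
Only in be6f7fa's history (behind): {be440d7, be6f7fa, eaa0f8c} — 3.

4 ahead, 3 behind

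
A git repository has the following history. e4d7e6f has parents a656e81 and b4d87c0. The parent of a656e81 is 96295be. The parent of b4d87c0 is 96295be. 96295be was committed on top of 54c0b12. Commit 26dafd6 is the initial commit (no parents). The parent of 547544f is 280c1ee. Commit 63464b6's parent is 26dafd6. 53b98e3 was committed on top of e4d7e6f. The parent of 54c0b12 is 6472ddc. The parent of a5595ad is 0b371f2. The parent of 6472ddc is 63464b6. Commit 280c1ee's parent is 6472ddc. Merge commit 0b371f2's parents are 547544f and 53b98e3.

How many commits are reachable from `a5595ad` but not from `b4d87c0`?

7

Reachable from a5595ad: {0b371f2, 26dafd6, 280c1ee, 53b98e3, 547544f, 54c0b12, 63464b6, 6472ddc, 96295be, a5595ad, a656e81, b4d87c0, e4d7e6f}.
Reachable from b4d87c0: {26dafd6, 54c0b12, 63464b6, 6472ddc, 96295be, b4d87c0}.
In a5595ad's history but not b4d87c0's: {0b371f2, 280c1ee, 53b98e3, 547544f, a5595ad, a656e81, e4d7e6f} — 7 commits.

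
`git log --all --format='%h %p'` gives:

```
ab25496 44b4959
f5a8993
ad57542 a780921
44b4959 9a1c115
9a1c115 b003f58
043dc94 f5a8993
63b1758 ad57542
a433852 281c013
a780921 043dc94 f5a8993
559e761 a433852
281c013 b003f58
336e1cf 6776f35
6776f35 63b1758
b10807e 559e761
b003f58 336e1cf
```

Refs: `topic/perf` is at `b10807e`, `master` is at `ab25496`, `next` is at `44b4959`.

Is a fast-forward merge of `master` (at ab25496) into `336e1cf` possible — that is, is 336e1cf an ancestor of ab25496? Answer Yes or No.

Yes

A fast-forward from 336e1cf to ab25496 is possible iff 336e1cf is an ancestor of ab25496.
Ancestors of ab25496: {043dc94, 336e1cf, 44b4959, 63b1758, 6776f35, 9a1c115, a780921, ab25496, ad57542, b003f58, f5a8993}.
336e1cf is among them, so fast-forward is possible.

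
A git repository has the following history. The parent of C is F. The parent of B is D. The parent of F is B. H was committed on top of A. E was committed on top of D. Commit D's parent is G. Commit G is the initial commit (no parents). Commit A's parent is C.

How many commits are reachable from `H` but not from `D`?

Reachable from H: {A, B, C, D, F, G, H}.
Reachable from D: {D, G}.
In H's history but not D's: {A, B, C, F, H} — 5 commits.

5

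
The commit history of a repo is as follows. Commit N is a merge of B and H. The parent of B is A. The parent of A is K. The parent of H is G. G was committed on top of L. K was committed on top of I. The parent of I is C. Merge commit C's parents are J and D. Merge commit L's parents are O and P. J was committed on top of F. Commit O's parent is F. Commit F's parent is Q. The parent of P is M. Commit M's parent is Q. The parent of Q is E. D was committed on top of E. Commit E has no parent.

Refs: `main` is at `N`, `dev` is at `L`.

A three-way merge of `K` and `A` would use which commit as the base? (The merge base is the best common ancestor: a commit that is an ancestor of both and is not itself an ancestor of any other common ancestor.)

K

Ancestors of K: {C, D, E, F, I, J, K, Q}.
Ancestors of A: {A, C, D, E, F, I, J, K, Q}.
Common ancestors: {C, D, E, F, I, J, K, Q}.
Among these, K is not an ancestor of any other common ancestor — it is the merge base.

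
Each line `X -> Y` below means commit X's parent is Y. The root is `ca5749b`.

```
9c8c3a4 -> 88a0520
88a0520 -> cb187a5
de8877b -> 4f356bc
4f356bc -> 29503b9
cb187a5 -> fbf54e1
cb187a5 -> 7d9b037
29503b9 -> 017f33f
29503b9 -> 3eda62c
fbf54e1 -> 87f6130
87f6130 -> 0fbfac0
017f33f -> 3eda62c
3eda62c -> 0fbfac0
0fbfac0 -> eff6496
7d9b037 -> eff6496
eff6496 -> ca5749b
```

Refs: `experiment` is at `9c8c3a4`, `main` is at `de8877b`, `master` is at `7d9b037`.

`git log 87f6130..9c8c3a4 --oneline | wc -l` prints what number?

5

Reachable from 9c8c3a4: {0fbfac0, 7d9b037, 87f6130, 88a0520, 9c8c3a4, ca5749b, cb187a5, eff6496, fbf54e1}.
Reachable from 87f6130: {0fbfac0, 87f6130, ca5749b, eff6496}.
In 9c8c3a4's history but not 87f6130's: {7d9b037, 88a0520, 9c8c3a4, cb187a5, fbf54e1} — 5 commits.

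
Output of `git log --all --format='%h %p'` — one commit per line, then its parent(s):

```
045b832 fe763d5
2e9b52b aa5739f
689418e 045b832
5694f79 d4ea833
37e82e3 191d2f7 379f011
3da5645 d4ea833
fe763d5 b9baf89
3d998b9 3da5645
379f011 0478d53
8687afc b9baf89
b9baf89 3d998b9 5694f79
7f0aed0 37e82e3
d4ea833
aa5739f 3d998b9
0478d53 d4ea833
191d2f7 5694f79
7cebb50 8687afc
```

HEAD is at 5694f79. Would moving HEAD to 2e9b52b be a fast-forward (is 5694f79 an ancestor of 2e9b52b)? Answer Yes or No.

A fast-forward from 5694f79 to 2e9b52b is possible iff 5694f79 is an ancestor of 2e9b52b.
Ancestors of 2e9b52b: {2e9b52b, 3d998b9, 3da5645, aa5739f, d4ea833}.
5694f79 is not among them, so fast-forward is not possible.

No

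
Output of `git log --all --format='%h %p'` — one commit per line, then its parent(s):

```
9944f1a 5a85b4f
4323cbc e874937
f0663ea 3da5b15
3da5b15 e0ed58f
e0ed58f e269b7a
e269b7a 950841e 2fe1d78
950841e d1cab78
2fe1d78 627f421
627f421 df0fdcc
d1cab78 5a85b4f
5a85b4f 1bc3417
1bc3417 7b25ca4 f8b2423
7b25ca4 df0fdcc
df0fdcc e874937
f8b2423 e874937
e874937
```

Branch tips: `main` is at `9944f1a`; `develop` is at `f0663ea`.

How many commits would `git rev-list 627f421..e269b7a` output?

Reachable from e269b7a: {1bc3417, 2fe1d78, 5a85b4f, 627f421, 7b25ca4, 950841e, d1cab78, df0fdcc, e269b7a, e874937, f8b2423}.
Reachable from 627f421: {627f421, df0fdcc, e874937}.
In e269b7a's history but not 627f421's: {1bc3417, 2fe1d78, 5a85b4f, 7b25ca4, 950841e, d1cab78, e269b7a, f8b2423} — 8 commits.

8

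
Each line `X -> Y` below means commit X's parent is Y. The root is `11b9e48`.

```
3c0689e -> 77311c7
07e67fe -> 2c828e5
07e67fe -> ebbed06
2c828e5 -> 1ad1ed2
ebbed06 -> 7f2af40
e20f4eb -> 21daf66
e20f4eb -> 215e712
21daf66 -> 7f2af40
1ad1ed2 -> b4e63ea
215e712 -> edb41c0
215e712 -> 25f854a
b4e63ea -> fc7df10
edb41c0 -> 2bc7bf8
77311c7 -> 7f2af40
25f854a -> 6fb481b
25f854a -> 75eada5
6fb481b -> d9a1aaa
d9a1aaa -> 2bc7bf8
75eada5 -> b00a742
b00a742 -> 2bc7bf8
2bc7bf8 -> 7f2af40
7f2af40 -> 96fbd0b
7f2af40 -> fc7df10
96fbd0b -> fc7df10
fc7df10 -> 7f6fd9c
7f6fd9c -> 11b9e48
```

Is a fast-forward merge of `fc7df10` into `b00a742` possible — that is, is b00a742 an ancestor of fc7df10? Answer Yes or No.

No

A fast-forward from b00a742 to fc7df10 is possible iff b00a742 is an ancestor of fc7df10.
Ancestors of fc7df10: {11b9e48, 7f6fd9c, fc7df10}.
b00a742 is not among them, so fast-forward is not possible.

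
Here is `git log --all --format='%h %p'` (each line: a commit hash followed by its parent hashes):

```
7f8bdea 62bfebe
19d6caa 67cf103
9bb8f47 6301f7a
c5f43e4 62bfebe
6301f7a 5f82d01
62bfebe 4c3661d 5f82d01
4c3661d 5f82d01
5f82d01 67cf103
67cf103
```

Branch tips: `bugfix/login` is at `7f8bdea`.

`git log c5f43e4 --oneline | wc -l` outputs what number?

Walking parent pointers from c5f43e4: reachable set = {4c3661d, 5f82d01, 62bfebe, 67cf103, c5f43e4}.
That is 5 commits.

5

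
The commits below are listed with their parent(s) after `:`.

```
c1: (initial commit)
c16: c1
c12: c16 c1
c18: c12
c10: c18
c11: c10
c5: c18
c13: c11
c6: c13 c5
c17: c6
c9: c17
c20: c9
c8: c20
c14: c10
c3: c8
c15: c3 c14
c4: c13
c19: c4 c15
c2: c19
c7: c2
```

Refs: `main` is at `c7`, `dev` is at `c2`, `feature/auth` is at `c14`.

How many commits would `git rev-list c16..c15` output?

Reachable from c15: {c1, c10, c11, c12, c13, c14, c15, c16, c17, c18, c20, c3, c5, c6, c8, c9}.
Reachable from c16: {c1, c16}.
In c15's history but not c16's: {c10, c11, c12, c13, c14, c15, c17, c18, c20, c3, c5, c6, c8, c9} — 14 commits.

14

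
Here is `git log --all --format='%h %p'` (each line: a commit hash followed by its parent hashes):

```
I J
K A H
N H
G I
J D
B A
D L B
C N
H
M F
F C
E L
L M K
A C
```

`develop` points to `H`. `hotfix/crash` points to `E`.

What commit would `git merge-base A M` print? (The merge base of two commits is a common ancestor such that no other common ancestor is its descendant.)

Ancestors of A: {A, C, H, N}.
Ancestors of M: {C, F, H, M, N}.
Common ancestors: {C, H, N}.
Among these, C is not an ancestor of any other common ancestor — it is the merge base.

C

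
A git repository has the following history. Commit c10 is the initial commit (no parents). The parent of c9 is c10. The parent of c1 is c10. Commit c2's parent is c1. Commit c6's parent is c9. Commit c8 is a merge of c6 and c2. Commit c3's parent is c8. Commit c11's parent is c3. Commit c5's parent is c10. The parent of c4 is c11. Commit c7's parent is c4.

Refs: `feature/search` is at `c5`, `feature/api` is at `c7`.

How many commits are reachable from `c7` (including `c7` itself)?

10

Walking parent pointers from c7: reachable set = {c1, c10, c11, c2, c3, c4, c6, c7, c8, c9}.
That is 10 commits.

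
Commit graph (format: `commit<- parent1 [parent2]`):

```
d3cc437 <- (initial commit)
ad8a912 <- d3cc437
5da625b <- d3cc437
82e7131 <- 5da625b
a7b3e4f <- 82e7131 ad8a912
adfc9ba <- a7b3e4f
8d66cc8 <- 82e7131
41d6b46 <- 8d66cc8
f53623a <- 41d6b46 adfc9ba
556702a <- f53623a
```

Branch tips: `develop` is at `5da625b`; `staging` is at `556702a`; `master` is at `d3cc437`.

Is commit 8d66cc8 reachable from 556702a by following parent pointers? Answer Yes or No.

Yes

Ancestors of 556702a (commits reachable by following parents): {41d6b46, 556702a, 5da625b, 82e7131, 8d66cc8, a7b3e4f, ad8a912, adfc9ba, d3cc437, f53623a}.
8d66cc8 is in that set, so it is an ancestor of 556702a.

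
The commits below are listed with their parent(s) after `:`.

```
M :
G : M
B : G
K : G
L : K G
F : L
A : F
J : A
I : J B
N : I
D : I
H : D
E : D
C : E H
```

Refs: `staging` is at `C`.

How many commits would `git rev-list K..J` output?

4

Reachable from J: {A, F, G, J, K, L, M}.
Reachable from K: {G, K, M}.
In J's history but not K's: {A, F, J, L} — 4 commits.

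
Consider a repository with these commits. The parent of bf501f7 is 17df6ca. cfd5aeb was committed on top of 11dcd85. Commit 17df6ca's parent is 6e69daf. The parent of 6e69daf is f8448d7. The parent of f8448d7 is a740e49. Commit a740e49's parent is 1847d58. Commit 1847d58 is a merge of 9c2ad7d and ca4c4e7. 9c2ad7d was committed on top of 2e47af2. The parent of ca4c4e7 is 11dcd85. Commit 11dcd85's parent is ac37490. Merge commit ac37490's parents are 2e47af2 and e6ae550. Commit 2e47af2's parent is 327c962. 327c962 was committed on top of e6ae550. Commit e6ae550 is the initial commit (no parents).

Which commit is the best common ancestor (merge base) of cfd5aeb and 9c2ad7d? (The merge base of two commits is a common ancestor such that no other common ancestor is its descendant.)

2e47af2

Ancestors of cfd5aeb: {11dcd85, 2e47af2, 327c962, ac37490, cfd5aeb, e6ae550}.
Ancestors of 9c2ad7d: {2e47af2, 327c962, 9c2ad7d, e6ae550}.
Common ancestors: {2e47af2, 327c962, e6ae550}.
Among these, 2e47af2 is not an ancestor of any other common ancestor — it is the merge base.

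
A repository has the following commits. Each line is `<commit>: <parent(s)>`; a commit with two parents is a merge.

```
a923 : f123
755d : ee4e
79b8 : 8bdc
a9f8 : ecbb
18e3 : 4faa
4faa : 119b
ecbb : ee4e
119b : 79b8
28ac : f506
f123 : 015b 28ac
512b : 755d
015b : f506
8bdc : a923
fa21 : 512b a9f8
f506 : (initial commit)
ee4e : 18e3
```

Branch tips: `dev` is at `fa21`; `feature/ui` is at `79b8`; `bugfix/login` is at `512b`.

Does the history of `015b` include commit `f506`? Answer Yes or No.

Yes

Ancestors of 015b (commits reachable by following parents): {015b, f506}.
f506 is in that set, so it is an ancestor of 015b.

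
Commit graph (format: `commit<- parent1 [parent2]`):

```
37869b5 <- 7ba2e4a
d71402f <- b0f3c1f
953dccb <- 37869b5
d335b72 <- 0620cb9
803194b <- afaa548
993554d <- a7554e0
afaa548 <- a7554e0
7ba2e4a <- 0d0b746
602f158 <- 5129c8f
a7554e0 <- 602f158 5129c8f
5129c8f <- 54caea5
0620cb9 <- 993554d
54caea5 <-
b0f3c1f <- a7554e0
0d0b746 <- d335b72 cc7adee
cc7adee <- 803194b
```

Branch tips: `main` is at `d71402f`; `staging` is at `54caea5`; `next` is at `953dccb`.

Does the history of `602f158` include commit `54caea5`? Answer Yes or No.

Ancestors of 602f158 (commits reachable by following parents): {5129c8f, 54caea5, 602f158}.
54caea5 is in that set, so it is an ancestor of 602f158.

Yes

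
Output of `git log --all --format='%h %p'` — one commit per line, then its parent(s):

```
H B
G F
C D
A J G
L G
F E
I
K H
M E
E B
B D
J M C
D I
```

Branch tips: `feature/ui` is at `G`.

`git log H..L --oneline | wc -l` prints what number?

4

Reachable from L: {B, D, E, F, G, I, L}.
Reachable from H: {B, D, H, I}.
In L's history but not H's: {E, F, G, L} — 4 commits.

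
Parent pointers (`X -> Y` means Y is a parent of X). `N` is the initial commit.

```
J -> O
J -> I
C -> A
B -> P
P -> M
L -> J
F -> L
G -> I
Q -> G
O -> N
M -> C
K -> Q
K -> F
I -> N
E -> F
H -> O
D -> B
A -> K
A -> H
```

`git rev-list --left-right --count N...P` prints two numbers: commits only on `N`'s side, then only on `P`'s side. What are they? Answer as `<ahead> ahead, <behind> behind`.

0 ahead, 13 behind

Reachable from N: {N}.
Reachable from P: {A, C, F, G, H, I, J, K, L, M, N, O, P, Q}.
Only in N's history (ahead): {} — 0.
Only in P's history (behind): {A, C, F, G, H, I, J, K, L, M, O, P, Q} — 13.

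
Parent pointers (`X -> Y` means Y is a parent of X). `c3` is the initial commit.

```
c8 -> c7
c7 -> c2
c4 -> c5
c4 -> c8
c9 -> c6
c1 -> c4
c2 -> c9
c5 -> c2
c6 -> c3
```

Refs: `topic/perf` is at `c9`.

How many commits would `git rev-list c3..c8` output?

5

Reachable from c8: {c2, c3, c6, c7, c8, c9}.
Reachable from c3: {c3}.
In c8's history but not c3's: {c2, c6, c7, c8, c9} — 5 commits.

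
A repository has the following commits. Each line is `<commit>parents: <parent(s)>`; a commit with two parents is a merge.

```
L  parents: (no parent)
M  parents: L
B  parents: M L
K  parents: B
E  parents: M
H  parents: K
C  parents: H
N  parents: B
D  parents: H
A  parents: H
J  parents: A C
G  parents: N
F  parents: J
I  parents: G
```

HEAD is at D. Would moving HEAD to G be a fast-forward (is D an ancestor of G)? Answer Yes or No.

A fast-forward from D to G is possible iff D is an ancestor of G.
Ancestors of G: {B, G, L, M, N}.
D is not among them, so fast-forward is not possible.

No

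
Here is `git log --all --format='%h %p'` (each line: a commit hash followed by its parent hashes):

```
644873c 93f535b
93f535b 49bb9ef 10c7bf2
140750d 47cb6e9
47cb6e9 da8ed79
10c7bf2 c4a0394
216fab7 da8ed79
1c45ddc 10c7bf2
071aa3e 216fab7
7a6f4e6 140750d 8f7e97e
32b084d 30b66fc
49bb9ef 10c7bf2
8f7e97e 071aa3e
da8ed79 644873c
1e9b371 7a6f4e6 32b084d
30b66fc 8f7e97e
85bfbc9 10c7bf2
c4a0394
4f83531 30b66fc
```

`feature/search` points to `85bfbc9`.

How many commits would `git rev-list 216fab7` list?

7

Walking parent pointers from 216fab7: reachable set = {10c7bf2, 216fab7, 49bb9ef, 644873c, 93f535b, c4a0394, da8ed79}.
That is 7 commits.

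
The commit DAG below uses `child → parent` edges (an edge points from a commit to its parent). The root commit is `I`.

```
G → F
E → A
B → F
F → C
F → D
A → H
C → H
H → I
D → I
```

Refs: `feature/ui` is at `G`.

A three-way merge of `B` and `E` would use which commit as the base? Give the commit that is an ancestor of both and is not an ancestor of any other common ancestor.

Ancestors of B: {B, C, D, F, H, I}.
Ancestors of E: {A, E, H, I}.
Common ancestors: {H, I}.
Among these, H is not an ancestor of any other common ancestor — it is the merge base.

H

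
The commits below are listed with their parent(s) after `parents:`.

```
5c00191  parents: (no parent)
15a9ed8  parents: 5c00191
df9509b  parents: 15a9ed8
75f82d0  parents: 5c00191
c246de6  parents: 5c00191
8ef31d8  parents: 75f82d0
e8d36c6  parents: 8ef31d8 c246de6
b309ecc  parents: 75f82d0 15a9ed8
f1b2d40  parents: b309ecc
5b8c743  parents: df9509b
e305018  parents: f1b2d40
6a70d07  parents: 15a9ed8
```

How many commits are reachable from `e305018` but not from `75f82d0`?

4

Reachable from e305018: {15a9ed8, 5c00191, 75f82d0, b309ecc, e305018, f1b2d40}.
Reachable from 75f82d0: {5c00191, 75f82d0}.
In e305018's history but not 75f82d0's: {15a9ed8, b309ecc, e305018, f1b2d40} — 4 commits.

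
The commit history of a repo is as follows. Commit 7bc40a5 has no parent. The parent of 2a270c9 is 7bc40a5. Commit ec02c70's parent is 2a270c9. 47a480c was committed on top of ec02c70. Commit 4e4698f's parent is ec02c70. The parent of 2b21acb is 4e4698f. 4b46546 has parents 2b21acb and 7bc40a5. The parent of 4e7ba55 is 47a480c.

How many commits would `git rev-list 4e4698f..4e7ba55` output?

2

Reachable from 4e7ba55: {2a270c9, 47a480c, 4e7ba55, 7bc40a5, ec02c70}.
Reachable from 4e4698f: {2a270c9, 4e4698f, 7bc40a5, ec02c70}.
In 4e7ba55's history but not 4e4698f's: {47a480c, 4e7ba55} — 2 commits.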